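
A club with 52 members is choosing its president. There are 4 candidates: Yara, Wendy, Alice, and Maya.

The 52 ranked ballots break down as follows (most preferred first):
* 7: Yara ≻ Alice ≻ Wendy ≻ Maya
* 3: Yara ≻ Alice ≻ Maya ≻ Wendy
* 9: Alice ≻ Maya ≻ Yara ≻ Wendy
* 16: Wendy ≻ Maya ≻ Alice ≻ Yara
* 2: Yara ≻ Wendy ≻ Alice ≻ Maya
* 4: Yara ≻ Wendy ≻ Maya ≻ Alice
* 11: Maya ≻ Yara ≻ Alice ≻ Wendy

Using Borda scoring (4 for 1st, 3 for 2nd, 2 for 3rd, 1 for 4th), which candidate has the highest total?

Maya

Yara: 7×4 + 3×4 + 9×2 + 16×1 + 2×4 + 4×4 + 11×3 = 131
Wendy: 7×2 + 3×1 + 9×1 + 16×4 + 2×3 + 4×3 + 11×1 = 119
Alice: 7×3 + 3×3 + 9×4 + 16×2 + 2×2 + 4×1 + 11×2 = 128
Maya: 7×1 + 3×2 + 9×3 + 16×3 + 2×1 + 4×2 + 11×4 = 142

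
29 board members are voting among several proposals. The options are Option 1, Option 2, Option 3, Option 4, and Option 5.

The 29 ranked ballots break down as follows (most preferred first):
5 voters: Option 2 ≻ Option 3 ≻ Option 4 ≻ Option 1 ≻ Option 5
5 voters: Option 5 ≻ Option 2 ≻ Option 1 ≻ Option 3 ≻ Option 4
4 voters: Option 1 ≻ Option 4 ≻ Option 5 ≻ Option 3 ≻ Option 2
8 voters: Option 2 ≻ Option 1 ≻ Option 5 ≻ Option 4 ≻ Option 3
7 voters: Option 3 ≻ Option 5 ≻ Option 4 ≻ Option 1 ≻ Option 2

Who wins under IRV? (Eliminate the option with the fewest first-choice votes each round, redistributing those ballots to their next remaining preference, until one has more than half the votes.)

Option 5

Round 1: Option 1 4, Option 2 13, Option 3 7, Option 4 0, Option 5 5. Option 4 eliminated.
Round 2: Option 1 4, Option 2 13, Option 3 7, Option 5 5. Option 1 eliminated.
Round 3: Option 2 13, Option 3 7, Option 5 9. Option 3 eliminated.
Round 4: Option 2 13, Option 5 16. Option 5 has a majority (≥15).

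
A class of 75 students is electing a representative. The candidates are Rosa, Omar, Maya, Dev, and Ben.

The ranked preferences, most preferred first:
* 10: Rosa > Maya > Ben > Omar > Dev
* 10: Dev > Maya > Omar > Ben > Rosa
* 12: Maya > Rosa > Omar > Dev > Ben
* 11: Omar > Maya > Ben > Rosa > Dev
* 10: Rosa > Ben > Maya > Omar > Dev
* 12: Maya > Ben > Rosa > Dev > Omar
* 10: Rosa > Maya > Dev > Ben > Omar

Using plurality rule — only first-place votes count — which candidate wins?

First-place votes: Rosa 30, Omar 11, Maya 24, Dev 10, Ben 0.

Rosa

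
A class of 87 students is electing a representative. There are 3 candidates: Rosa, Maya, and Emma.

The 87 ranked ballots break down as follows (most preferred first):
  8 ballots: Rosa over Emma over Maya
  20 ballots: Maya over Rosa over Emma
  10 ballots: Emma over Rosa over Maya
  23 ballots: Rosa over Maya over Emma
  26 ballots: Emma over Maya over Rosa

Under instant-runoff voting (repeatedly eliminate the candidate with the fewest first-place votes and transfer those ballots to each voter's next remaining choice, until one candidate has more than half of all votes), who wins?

Rosa

Round 1: Rosa 31, Maya 20, Emma 36. Maya eliminated.
Round 2: Rosa 51, Emma 36. Rosa has a majority (≥44).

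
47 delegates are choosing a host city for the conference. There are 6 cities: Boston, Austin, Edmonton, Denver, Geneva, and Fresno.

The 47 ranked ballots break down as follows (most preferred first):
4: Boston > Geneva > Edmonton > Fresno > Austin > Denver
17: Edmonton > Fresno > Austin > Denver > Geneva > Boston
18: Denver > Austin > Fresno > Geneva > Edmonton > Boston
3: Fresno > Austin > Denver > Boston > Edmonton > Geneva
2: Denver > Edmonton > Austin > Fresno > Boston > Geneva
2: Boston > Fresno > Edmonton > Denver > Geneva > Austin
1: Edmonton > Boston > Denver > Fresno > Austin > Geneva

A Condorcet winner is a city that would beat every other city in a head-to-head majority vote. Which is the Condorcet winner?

Edmonton

Edmonton vs Boston: 38–9
Edmonton vs Austin: 26–21
Edmonton vs Denver: 24–23
Edmonton vs Geneva: 25–22
Edmonton vs Fresno: 24–23
Edmonton beats every other city.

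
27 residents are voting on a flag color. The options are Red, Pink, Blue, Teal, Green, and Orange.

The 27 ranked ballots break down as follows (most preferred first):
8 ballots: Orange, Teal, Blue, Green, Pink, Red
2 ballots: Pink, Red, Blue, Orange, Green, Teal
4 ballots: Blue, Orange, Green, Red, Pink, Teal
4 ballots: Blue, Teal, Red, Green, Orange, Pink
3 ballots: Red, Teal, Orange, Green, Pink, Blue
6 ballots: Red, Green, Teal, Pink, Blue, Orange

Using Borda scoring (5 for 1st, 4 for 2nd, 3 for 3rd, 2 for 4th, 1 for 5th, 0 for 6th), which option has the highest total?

Teal

Red: 8×0 + 2×4 + 4×2 + 4×3 + 3×5 + 6×5 = 73
Pink: 8×1 + 2×5 + 4×1 + 4×0 + 3×1 + 6×2 = 37
Blue: 8×3 + 2×3 + 4×5 + 4×5 + 3×0 + 6×1 = 76
Teal: 8×4 + 2×0 + 4×0 + 4×4 + 3×4 + 6×3 = 78
Green: 8×2 + 2×1 + 4×3 + 4×2 + 3×2 + 6×4 = 68
Orange: 8×5 + 2×2 + 4×4 + 4×1 + 3×3 + 6×0 = 73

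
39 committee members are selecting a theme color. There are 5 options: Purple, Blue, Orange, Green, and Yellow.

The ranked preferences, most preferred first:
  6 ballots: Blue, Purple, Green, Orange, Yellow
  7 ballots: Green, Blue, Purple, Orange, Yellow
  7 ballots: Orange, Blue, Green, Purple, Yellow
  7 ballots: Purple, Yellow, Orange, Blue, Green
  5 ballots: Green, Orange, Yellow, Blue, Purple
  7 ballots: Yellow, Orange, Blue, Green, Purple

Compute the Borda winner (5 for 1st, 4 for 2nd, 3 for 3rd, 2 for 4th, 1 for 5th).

Purple: 6×4 + 7×3 + 7×2 + 7×5 + 5×1 + 7×1 = 106
Blue: 6×5 + 7×4 + 7×4 + 7×2 + 5×2 + 7×3 = 131
Orange: 6×2 + 7×2 + 7×5 + 7×3 + 5×4 + 7×4 = 130
Green: 6×3 + 7×5 + 7×3 + 7×1 + 5×5 + 7×2 = 120
Yellow: 6×1 + 7×1 + 7×1 + 7×4 + 5×3 + 7×5 = 98

Blue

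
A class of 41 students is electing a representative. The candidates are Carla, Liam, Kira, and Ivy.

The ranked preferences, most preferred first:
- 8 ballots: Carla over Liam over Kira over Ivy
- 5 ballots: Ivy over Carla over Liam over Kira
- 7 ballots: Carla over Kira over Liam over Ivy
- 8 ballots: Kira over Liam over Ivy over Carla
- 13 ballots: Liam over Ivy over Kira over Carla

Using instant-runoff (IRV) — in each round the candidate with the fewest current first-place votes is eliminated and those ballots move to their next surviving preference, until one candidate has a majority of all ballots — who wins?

Liam

Round 1: Carla 15, Liam 13, Kira 8, Ivy 5. Ivy eliminated.
Round 2: Carla 20, Liam 13, Kira 8. Kira eliminated.
Round 3: Carla 20, Liam 21. Liam has a majority (≥21).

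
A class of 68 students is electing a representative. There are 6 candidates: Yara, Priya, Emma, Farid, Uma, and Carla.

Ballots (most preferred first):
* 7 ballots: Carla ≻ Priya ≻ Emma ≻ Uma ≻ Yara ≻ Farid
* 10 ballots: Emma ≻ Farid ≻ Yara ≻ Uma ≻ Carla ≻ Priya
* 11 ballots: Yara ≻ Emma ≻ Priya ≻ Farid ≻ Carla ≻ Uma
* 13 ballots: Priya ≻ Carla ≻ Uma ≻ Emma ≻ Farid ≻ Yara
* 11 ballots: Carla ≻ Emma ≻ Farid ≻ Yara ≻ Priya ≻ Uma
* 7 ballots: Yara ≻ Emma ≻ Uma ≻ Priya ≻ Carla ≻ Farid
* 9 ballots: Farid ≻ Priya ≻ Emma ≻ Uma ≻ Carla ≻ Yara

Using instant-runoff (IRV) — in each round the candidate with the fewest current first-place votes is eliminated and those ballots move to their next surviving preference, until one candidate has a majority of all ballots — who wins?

Round 1: Yara 18, Priya 13, Emma 10, Farid 9, Uma 0, Carla 18. Uma eliminated.
Round 2: Yara 18, Priya 13, Emma 10, Farid 9, Carla 18. Farid eliminated.
Round 3: Yara 18, Priya 22, Emma 10, Carla 18. Emma eliminated.
Round 4: Yara 28, Priya 22, Carla 18. Carla eliminated.
Round 5: Yara 39, Priya 29. Yara has a majority (≥35).

Yara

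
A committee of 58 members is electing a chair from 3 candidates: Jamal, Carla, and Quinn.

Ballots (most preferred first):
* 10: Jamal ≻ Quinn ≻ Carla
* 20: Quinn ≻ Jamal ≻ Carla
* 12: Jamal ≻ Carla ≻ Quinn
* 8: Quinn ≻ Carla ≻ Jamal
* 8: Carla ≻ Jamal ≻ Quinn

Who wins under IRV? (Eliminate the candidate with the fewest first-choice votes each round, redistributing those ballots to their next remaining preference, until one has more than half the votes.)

Round 1: Jamal 22, Carla 8, Quinn 28. Carla eliminated.
Round 2: Jamal 30, Quinn 28. Jamal has a majority (≥30).

Jamal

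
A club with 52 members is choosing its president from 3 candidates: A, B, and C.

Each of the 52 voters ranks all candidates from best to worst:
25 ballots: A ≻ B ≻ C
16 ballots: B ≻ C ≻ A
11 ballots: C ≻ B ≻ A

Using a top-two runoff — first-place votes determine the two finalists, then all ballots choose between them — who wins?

B

Round 1 first-place votes: A 25, B 16, C 11. A and B advance.
Runoff: A is ranked above B on 25 ballots, B above A on 27.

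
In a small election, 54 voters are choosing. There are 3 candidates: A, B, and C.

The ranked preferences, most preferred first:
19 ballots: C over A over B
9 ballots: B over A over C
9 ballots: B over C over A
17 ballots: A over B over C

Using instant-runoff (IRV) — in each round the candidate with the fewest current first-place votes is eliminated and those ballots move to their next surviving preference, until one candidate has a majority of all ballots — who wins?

B

Round 1: A 17, B 18, C 19. A eliminated.
Round 2: B 35, C 19. B has a majority (≥28).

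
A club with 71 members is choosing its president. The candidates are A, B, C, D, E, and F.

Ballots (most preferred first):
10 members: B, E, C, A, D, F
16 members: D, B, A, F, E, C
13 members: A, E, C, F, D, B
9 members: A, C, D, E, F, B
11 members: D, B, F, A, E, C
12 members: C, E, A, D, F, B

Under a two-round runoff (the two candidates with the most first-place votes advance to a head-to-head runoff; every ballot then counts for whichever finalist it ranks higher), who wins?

A

Round 1 first-place votes: A 22, B 10, C 12, D 27, E 0, F 0. D and A advance.
Runoff: D is ranked above A on 27 ballots, A above D on 44.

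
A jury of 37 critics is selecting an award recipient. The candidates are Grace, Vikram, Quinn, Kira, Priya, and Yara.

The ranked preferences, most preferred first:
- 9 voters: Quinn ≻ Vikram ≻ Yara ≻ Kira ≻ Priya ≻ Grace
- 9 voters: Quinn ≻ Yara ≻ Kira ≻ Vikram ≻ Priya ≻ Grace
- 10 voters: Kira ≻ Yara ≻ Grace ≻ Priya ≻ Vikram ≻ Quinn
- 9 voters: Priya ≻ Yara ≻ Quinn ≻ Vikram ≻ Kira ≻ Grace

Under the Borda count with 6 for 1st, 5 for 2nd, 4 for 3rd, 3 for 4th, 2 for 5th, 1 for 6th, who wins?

Grace: 9×1 + 9×1 + 10×4 + 9×1 = 67
Vikram: 9×5 + 9×3 + 10×2 + 9×3 = 119
Quinn: 9×6 + 9×6 + 10×1 + 9×4 = 154
Kira: 9×3 + 9×4 + 10×6 + 9×2 = 141
Priya: 9×2 + 9×2 + 10×3 + 9×6 = 120
Yara: 9×4 + 9×5 + 10×5 + 9×5 = 176

Yara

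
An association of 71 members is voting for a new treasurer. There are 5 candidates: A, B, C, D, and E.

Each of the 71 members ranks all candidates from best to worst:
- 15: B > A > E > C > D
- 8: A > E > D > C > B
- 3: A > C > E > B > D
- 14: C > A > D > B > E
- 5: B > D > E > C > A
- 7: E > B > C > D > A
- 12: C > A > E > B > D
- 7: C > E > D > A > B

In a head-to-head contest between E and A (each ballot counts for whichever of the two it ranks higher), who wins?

A

E is ranked above A on 19 ballots; A above E on 52.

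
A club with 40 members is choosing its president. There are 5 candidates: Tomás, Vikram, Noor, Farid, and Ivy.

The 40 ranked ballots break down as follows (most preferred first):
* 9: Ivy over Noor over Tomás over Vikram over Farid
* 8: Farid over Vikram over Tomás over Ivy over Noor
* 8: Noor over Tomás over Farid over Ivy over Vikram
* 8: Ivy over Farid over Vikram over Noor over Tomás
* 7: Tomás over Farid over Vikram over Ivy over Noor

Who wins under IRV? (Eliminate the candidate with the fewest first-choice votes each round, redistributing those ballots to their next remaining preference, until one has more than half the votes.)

Round 1: Tomás 7, Vikram 0, Noor 8, Farid 8, Ivy 17. Vikram eliminated.
Round 2: Tomás 7, Noor 8, Farid 8, Ivy 17. Tomás eliminated.
Round 3: Noor 8, Farid 15, Ivy 17. Noor eliminated.
Round 4: Farid 23, Ivy 17. Farid has a majority (≥21).

Farid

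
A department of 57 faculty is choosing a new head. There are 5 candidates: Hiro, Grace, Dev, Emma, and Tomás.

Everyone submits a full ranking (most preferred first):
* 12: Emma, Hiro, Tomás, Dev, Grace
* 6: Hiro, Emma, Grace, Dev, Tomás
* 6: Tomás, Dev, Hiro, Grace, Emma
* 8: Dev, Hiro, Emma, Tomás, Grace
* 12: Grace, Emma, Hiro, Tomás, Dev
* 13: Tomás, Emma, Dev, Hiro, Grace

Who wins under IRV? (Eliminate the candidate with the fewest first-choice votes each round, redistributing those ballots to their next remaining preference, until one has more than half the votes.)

Emma

Round 1: Hiro 6, Grace 12, Dev 8, Emma 12, Tomás 19. Hiro eliminated.
Round 2: Grace 12, Dev 8, Emma 18, Tomás 19. Dev eliminated.
Round 3: Grace 12, Emma 26, Tomás 19. Grace eliminated.
Round 4: Emma 38, Tomás 19. Emma has a majority (≥29).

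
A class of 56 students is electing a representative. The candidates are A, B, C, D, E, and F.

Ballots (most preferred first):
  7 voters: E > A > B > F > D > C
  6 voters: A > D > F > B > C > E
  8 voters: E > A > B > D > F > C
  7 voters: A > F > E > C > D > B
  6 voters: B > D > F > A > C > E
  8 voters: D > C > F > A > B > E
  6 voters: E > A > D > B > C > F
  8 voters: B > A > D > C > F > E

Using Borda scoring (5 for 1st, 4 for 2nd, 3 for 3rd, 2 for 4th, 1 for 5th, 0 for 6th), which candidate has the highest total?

A

A: 7×4 + 6×5 + 8×4 + 7×5 + 6×2 + 8×2 + 6×4 + 8×4 = 209
B: 7×3 + 6×2 + 8×3 + 7×0 + 6×5 + 8×1 + 6×2 + 8×5 = 147
C: 7×0 + 6×1 + 8×0 + 7×2 + 6×1 + 8×4 + 6×1 + 8×2 = 80
D: 7×1 + 6×4 + 8×2 + 7×1 + 6×4 + 8×5 + 6×3 + 8×3 = 160
E: 7×5 + 6×0 + 8×5 + 7×3 + 6×0 + 8×0 + 6×5 + 8×0 = 126
F: 7×2 + 6×3 + 8×1 + 7×4 + 6×3 + 8×3 + 6×0 + 8×1 = 118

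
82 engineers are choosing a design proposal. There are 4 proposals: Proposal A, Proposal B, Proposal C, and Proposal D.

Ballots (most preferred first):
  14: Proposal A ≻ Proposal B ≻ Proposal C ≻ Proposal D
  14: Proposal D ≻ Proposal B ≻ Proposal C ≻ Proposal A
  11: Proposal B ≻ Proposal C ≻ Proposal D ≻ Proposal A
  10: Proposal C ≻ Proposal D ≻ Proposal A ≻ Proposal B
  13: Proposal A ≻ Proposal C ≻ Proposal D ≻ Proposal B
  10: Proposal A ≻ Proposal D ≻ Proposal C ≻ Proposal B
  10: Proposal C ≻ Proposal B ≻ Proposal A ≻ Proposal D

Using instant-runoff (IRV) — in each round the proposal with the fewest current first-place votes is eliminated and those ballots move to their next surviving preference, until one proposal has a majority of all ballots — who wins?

Round 1: Proposal A 37, Proposal B 11, Proposal C 20, Proposal D 14. Proposal B eliminated.
Round 2: Proposal A 37, Proposal C 31, Proposal D 14. Proposal D eliminated.
Round 3: Proposal A 37, Proposal C 45. Proposal C has a majority (≥42).

Proposal C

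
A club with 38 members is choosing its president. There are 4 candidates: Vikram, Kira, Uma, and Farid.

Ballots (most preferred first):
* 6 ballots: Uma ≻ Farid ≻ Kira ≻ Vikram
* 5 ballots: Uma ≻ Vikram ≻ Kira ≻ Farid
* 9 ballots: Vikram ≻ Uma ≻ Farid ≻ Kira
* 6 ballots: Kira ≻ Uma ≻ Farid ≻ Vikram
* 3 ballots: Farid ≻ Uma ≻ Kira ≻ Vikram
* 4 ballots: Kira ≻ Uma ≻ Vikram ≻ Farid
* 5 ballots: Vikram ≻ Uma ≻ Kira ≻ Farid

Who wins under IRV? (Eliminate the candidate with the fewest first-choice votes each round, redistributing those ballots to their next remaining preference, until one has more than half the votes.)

Uma

Round 1: Vikram 14, Kira 10, Uma 11, Farid 3. Farid eliminated.
Round 2: Vikram 14, Kira 10, Uma 14. Kira eliminated.
Round 3: Vikram 14, Uma 24. Uma has a majority (≥20).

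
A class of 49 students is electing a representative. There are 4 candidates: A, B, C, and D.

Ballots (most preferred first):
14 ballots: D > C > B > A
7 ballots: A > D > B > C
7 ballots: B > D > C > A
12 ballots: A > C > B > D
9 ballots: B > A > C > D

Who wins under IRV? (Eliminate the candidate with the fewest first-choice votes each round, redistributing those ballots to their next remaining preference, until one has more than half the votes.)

Round 1: A 19, B 16, C 0, D 14. C eliminated.
Round 2: A 19, B 16, D 14. D eliminated.
Round 3: A 19, B 30. B has a majority (≥25).

B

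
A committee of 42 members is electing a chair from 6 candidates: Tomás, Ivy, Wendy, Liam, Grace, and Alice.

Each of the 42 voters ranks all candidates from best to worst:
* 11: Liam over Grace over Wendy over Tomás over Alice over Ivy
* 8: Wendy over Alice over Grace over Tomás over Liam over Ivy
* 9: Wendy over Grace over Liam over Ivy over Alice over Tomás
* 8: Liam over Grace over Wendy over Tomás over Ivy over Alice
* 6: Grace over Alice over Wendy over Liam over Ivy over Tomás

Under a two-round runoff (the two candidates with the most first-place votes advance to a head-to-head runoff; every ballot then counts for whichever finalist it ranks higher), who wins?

Round 1 first-place votes: Tomás 0, Ivy 0, Wendy 17, Liam 19, Grace 6, Alice 0. Liam and Wendy advance.
Runoff: Liam is ranked above Wendy on 19 ballots, Wendy above Liam on 23.

Wendy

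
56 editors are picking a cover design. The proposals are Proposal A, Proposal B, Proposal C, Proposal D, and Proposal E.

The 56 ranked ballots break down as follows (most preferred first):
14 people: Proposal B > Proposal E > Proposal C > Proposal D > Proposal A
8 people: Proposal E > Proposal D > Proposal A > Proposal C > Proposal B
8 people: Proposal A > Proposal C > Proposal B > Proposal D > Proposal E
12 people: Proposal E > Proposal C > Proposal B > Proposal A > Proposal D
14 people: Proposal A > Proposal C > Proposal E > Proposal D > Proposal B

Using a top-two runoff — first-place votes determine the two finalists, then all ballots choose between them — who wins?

Proposal E

Round 1 first-place votes: Proposal A 22, Proposal B 14, Proposal C 0, Proposal D 0, Proposal E 20. Proposal A and Proposal E advance.
Runoff: Proposal A is ranked above Proposal E on 22 ballots, Proposal E above Proposal A on 34.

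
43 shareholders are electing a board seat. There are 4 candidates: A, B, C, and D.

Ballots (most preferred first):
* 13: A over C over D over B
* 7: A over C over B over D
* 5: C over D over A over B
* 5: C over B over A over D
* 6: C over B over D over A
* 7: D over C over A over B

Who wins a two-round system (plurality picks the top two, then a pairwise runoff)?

C

Round 1 first-place votes: A 20, B 0, C 16, D 7. A and C advance.
Runoff: A is ranked above C on 20 ballots, C above A on 23.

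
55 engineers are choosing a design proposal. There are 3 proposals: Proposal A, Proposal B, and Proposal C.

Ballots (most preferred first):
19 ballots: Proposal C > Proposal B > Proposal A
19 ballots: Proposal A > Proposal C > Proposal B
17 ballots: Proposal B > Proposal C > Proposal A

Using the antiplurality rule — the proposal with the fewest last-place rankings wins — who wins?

Proposal C

Last-place votes: Proposal A 36, Proposal B 19, Proposal C 0.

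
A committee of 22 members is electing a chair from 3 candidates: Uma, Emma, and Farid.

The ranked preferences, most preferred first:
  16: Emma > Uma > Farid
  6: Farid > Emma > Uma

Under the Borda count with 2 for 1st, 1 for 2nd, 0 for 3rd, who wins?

Emma

Uma: 16×1 + 6×0 = 16
Emma: 16×2 + 6×1 = 38
Farid: 16×0 + 6×2 = 12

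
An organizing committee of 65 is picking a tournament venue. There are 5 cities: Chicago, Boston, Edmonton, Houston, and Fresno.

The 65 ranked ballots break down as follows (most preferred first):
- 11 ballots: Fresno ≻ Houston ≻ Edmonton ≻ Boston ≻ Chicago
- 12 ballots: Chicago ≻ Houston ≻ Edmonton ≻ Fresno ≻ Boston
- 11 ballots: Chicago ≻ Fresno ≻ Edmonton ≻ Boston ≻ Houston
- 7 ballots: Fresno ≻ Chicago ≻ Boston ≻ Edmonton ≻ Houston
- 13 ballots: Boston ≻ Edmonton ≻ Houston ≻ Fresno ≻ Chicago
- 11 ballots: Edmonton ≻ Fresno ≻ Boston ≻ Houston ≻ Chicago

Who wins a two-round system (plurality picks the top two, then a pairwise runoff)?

Round 1 first-place votes: Chicago 23, Boston 13, Edmonton 11, Houston 0, Fresno 18. Chicago and Fresno advance.
Runoff: Chicago is ranked above Fresno on 23 ballots, Fresno above Chicago on 42.

Fresno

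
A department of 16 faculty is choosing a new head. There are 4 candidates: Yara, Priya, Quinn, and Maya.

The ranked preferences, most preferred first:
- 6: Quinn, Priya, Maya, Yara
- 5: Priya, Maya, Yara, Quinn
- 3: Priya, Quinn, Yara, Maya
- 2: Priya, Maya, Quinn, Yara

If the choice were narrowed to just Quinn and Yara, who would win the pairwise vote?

Quinn is ranked above Yara on 11 ballots; Yara above Quinn on 5.

Quinn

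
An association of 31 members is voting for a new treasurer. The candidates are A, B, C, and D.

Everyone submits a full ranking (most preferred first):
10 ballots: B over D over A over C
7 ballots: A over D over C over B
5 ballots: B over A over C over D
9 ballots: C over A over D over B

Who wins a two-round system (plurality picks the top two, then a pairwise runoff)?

C

Round 1 first-place votes: A 7, B 15, C 9, D 0. B and C advance.
Runoff: B is ranked above C on 15 ballots, C above B on 16.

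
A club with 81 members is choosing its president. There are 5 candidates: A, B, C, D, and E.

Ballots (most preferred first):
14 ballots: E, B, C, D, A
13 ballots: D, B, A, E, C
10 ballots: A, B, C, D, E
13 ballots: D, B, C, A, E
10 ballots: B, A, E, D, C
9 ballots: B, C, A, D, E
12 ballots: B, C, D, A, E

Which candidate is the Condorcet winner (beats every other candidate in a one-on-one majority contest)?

B

B vs A: 71–10
B vs C: 81–0
B vs D: 55–26
B vs E: 67–14
B beats every other candidate.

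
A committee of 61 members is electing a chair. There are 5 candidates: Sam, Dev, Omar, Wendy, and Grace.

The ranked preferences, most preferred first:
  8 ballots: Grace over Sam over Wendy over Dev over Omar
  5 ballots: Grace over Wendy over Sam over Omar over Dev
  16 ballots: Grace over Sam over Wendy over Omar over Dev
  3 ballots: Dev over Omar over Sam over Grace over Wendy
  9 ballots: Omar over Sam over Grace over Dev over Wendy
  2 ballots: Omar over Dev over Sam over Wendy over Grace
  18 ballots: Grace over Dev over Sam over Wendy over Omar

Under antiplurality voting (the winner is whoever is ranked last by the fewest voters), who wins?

Last-place votes: Sam 0, Dev 21, Omar 26, Wendy 12, Grace 2.

Sam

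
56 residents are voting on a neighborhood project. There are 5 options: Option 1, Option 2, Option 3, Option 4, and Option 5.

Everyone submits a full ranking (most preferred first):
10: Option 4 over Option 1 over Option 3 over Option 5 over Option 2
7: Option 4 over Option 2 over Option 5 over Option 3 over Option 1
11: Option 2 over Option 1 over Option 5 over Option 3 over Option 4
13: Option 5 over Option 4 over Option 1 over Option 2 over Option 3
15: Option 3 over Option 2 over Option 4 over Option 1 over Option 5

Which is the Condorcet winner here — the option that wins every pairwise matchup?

Option 4

Option 4 vs Option 1: 45–11
Option 4 vs Option 2: 30–26
Option 4 vs Option 3: 30–26
Option 4 vs Option 5: 32–24
Option 4 beats every other option.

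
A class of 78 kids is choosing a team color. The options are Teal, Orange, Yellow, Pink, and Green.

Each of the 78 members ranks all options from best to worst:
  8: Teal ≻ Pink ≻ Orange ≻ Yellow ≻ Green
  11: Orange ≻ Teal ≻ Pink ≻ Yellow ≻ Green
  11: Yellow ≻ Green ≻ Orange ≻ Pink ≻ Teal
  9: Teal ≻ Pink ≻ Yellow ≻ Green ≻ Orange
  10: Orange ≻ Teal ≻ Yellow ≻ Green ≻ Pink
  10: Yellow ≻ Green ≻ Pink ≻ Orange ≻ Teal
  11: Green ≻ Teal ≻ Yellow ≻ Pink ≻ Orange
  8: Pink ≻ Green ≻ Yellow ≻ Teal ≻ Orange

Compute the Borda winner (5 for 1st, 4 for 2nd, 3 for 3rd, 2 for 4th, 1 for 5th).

Teal: 8×5 + 11×4 + 11×1 + 9×5 + 10×4 + 10×1 + 11×4 + 8×2 = 250
Orange: 8×3 + 11×5 + 11×3 + 9×1 + 10×5 + 10×2 + 11×1 + 8×1 = 210
Yellow: 8×2 + 11×2 + 11×5 + 9×3 + 10×3 + 10×5 + 11×3 + 8×3 = 257
Pink: 8×4 + 11×3 + 11×2 + 9×4 + 10×1 + 10×3 + 11×2 + 8×5 = 225
Green: 8×1 + 11×1 + 11×4 + 9×2 + 10×2 + 10×4 + 11×5 + 8×4 = 228

Yellow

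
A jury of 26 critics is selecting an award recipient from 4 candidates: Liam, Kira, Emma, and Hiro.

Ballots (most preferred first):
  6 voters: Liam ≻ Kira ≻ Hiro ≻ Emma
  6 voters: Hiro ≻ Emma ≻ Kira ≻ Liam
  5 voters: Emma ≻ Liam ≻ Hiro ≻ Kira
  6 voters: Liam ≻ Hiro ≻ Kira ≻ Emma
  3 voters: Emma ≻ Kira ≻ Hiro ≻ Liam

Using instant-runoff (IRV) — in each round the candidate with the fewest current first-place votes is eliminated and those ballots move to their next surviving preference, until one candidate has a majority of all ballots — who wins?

Round 1: Liam 12, Kira 0, Emma 8, Hiro 6. Kira eliminated.
Round 2: Liam 12, Emma 8, Hiro 6. Hiro eliminated.
Round 3: Liam 12, Emma 14. Emma has a majority (≥14).

Emma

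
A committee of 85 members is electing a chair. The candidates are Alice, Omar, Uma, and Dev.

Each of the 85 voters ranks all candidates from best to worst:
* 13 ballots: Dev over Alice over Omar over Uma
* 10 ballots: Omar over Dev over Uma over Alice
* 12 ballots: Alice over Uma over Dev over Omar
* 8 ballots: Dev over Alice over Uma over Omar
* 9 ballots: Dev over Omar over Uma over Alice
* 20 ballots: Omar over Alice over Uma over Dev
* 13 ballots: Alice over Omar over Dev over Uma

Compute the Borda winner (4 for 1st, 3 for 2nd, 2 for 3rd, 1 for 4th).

Alice

Alice: 13×3 + 10×1 + 12×4 + 8×3 + 9×1 + 20×3 + 13×4 = 242
Omar: 13×2 + 10×4 + 12×1 + 8×1 + 9×3 + 20×4 + 13×3 = 232
Uma: 13×1 + 10×2 + 12×3 + 8×2 + 9×2 + 20×2 + 13×1 = 156
Dev: 13×4 + 10×3 + 12×2 + 8×4 + 9×4 + 20×1 + 13×2 = 220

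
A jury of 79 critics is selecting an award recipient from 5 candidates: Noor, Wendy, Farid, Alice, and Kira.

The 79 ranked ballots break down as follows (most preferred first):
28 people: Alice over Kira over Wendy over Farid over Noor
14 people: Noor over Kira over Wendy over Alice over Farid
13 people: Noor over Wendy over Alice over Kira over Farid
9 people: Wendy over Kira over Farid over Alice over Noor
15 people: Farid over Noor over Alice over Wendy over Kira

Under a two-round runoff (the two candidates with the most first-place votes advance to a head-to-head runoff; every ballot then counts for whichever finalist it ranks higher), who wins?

Round 1 first-place votes: Noor 27, Wendy 9, Farid 15, Alice 28, Kira 0. Alice and Noor advance.
Runoff: Alice is ranked above Noor on 37 ballots, Noor above Alice on 42.

Noor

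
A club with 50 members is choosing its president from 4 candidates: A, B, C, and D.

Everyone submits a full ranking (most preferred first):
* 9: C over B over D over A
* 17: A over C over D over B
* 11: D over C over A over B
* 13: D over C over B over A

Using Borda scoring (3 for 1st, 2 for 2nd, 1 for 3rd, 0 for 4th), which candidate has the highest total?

C

A: 9×0 + 17×3 + 11×1 + 13×0 = 62
B: 9×2 + 17×0 + 11×0 + 13×1 = 31
C: 9×3 + 17×2 + 11×2 + 13×2 = 109
D: 9×1 + 17×1 + 11×3 + 13×3 = 98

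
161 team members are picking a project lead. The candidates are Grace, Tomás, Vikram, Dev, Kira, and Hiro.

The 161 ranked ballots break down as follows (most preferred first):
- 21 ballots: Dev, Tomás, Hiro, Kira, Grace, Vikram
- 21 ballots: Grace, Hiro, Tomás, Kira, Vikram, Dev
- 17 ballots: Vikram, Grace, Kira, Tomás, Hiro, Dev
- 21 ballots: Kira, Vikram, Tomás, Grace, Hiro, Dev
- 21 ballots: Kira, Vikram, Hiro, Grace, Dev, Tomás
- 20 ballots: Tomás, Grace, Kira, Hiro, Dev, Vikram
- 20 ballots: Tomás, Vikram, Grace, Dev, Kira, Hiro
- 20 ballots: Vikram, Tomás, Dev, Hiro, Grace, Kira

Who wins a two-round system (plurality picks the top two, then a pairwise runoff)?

Round 1 first-place votes: Grace 21, Tomás 40, Vikram 37, Dev 21, Kira 42, Hiro 0. Kira and Tomás advance.
Runoff: Kira is ranked above Tomás on 59 ballots, Tomás above Kira on 102.

Tomás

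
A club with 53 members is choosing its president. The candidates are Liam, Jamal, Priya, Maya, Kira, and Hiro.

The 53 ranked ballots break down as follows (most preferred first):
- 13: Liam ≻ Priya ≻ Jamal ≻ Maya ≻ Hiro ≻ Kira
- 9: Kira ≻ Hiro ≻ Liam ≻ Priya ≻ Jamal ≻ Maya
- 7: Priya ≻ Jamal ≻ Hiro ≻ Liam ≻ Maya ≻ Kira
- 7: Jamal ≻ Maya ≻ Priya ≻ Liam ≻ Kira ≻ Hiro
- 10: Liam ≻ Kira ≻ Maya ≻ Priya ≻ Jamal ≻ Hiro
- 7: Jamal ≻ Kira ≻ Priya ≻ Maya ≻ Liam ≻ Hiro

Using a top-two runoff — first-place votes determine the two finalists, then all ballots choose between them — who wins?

Liam

Round 1 first-place votes: Liam 23, Jamal 14, Priya 7, Maya 0, Kira 9, Hiro 0. Liam and Jamal advance.
Runoff: Liam is ranked above Jamal on 32 ballots, Jamal above Liam on 21.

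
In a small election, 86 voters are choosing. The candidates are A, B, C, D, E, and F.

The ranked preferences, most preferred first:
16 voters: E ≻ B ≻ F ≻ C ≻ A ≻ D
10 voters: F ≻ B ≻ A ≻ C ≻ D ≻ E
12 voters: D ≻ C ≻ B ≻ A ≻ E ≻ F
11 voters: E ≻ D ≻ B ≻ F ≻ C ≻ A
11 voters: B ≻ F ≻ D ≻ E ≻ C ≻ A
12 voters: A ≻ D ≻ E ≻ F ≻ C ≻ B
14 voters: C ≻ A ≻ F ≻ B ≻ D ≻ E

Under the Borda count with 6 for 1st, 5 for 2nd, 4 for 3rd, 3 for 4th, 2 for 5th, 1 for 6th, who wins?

B

A: 16×2 + 10×4 + 12×3 + 11×1 + 11×1 + 12×6 + 14×5 = 272
B: 16×5 + 10×5 + 12×4 + 11×4 + 11×6 + 12×1 + 14×3 = 342
C: 16×3 + 10×3 + 12×5 + 11×2 + 11×2 + 12×2 + 14×6 = 290
D: 16×1 + 10×2 + 12×6 + 11×5 + 11×4 + 12×5 + 14×2 = 295
E: 16×6 + 10×1 + 12×2 + 11×6 + 11×3 + 12×4 + 14×1 = 291
F: 16×4 + 10×6 + 12×1 + 11×3 + 11×5 + 12×3 + 14×4 = 316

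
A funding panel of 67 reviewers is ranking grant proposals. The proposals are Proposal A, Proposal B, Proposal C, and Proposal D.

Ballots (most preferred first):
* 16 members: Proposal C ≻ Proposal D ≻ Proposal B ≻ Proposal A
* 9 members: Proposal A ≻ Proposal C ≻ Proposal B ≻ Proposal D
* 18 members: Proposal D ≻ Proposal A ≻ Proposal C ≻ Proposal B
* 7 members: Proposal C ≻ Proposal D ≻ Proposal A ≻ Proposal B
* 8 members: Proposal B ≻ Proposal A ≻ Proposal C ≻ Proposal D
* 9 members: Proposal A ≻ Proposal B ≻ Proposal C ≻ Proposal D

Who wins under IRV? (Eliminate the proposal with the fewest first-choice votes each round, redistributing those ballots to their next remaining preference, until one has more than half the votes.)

Proposal A

Round 1: Proposal A 18, Proposal B 8, Proposal C 23, Proposal D 18. Proposal B eliminated.
Round 2: Proposal A 26, Proposal C 23, Proposal D 18. Proposal D eliminated.
Round 3: Proposal A 44, Proposal C 23. Proposal A has a majority (≥34).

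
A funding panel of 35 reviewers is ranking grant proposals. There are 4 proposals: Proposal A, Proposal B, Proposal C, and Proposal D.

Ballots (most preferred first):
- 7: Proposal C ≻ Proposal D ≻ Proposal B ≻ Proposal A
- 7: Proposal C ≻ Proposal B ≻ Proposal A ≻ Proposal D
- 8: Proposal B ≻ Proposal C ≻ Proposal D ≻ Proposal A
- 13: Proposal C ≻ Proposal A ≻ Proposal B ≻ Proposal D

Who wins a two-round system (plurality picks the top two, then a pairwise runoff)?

Proposal C

Round 1 first-place votes: Proposal A 0, Proposal B 8, Proposal C 27, Proposal D 0. Proposal C and Proposal B advance.
Runoff: Proposal C is ranked above Proposal B on 27 ballots, Proposal B above Proposal C on 8.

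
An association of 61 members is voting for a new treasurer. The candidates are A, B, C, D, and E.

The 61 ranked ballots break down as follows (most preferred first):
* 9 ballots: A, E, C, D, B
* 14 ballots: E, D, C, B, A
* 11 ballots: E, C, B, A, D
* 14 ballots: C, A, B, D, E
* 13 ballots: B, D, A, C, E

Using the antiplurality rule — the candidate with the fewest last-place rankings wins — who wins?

C

Last-place votes: A 14, B 9, C 0, D 11, E 27.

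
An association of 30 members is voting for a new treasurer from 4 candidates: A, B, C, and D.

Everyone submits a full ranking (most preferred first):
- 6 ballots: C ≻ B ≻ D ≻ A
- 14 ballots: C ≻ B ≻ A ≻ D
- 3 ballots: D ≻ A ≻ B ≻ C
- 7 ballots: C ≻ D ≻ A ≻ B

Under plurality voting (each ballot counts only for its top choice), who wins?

C

First-place votes: A 0, B 0, C 27, D 3.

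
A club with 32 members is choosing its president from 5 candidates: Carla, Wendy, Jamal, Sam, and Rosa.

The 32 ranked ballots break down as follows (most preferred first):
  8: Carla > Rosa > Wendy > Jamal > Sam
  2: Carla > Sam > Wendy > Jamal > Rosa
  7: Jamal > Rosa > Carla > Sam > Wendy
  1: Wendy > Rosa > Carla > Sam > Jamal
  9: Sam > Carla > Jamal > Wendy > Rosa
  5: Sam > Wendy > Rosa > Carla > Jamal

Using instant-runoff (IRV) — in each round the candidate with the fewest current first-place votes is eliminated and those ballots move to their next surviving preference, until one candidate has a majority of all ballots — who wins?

Round 1: Carla 10, Wendy 1, Jamal 7, Sam 14, Rosa 0. Rosa eliminated.
Round 2: Carla 10, Wendy 1, Jamal 7, Sam 14. Wendy eliminated.
Round 3: Carla 11, Jamal 7, Sam 14. Jamal eliminated.
Round 4: Carla 18, Sam 14. Carla has a majority (≥17).

Carla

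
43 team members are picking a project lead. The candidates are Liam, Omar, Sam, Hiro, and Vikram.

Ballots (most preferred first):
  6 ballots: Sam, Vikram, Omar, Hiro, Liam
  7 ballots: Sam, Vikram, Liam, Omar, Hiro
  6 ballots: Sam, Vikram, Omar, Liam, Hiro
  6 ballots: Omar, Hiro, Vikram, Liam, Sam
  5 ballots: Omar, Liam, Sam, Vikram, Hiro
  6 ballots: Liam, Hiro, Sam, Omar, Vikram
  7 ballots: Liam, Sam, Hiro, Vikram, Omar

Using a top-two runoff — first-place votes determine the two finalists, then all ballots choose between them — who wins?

Liam

Round 1 first-place votes: Liam 13, Omar 11, Sam 19, Hiro 0, Vikram 0. Sam and Liam advance.
Runoff: Sam is ranked above Liam on 19 ballots, Liam above Sam on 24.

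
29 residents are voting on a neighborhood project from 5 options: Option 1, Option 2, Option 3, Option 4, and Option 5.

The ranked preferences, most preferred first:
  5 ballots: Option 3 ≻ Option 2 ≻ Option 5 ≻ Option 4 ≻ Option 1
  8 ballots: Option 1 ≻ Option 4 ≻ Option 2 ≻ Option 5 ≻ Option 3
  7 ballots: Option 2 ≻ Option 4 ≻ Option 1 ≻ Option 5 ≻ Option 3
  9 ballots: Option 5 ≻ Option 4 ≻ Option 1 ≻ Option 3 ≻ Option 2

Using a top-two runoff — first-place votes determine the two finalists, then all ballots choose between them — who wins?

Round 1 first-place votes: Option 1 8, Option 2 7, Option 3 5, Option 4 0, Option 5 9. Option 5 and Option 1 advance.
Runoff: Option 5 is ranked above Option 1 on 14 ballots, Option 1 above Option 5 on 15.

Option 1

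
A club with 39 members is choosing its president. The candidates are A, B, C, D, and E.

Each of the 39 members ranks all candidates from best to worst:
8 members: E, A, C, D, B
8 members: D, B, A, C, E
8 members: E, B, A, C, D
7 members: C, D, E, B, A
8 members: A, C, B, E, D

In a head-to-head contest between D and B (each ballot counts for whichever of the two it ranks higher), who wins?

D is ranked above B on 23 ballots; B above D on 16.

D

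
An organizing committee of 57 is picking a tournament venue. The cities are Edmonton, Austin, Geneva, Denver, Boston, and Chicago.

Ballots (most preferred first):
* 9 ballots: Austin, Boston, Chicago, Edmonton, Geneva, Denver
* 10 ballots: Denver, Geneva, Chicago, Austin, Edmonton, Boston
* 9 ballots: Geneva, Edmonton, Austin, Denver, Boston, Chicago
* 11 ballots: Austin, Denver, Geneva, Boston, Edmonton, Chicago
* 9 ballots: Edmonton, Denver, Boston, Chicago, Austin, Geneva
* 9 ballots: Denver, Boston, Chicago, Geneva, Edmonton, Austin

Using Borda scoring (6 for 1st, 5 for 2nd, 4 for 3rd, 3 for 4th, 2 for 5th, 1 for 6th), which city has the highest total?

Edmonton: 9×3 + 10×2 + 9×5 + 11×2 + 9×6 + 9×2 = 186
Austin: 9×6 + 10×3 + 9×4 + 11×6 + 9×2 + 9×1 = 213
Geneva: 9×2 + 10×5 + 9×6 + 11×4 + 9×1 + 9×3 = 202
Denver: 9×1 + 10×6 + 9×3 + 11×5 + 9×5 + 9×6 = 250
Boston: 9×5 + 10×1 + 9×2 + 11×3 + 9×4 + 9×5 = 187
Chicago: 9×4 + 10×4 + 9×1 + 11×1 + 9×3 + 9×4 = 159

Denver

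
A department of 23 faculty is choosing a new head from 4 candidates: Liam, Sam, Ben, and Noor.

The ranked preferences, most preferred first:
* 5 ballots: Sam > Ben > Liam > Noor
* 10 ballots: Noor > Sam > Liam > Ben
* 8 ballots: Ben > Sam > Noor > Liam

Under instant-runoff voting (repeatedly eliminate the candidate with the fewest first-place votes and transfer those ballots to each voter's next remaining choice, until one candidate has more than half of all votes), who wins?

Ben

Round 1: Liam 0, Sam 5, Ben 8, Noor 10. Liam eliminated.
Round 2: Sam 5, Ben 8, Noor 10. Sam eliminated.
Round 3: Ben 13, Noor 10. Ben has a majority (≥12).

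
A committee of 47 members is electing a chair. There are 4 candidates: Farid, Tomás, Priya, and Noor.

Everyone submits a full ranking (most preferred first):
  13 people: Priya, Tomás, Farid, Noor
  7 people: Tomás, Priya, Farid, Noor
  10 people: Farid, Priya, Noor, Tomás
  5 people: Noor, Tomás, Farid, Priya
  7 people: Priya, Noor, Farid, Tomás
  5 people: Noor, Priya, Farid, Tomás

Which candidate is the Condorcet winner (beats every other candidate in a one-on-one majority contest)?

Priya vs Farid: 32–15
Priya vs Tomás: 35–12
Priya vs Noor: 37–10
Priya beats every other candidate.

Priya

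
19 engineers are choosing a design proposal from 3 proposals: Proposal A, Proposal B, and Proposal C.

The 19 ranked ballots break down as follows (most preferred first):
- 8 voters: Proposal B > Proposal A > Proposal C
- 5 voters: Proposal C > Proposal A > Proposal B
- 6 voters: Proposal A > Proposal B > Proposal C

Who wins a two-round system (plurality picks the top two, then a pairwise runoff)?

Proposal A

Round 1 first-place votes: Proposal A 6, Proposal B 8, Proposal C 5. Proposal B and Proposal A advance.
Runoff: Proposal B is ranked above Proposal A on 8 ballots, Proposal A above Proposal B on 11.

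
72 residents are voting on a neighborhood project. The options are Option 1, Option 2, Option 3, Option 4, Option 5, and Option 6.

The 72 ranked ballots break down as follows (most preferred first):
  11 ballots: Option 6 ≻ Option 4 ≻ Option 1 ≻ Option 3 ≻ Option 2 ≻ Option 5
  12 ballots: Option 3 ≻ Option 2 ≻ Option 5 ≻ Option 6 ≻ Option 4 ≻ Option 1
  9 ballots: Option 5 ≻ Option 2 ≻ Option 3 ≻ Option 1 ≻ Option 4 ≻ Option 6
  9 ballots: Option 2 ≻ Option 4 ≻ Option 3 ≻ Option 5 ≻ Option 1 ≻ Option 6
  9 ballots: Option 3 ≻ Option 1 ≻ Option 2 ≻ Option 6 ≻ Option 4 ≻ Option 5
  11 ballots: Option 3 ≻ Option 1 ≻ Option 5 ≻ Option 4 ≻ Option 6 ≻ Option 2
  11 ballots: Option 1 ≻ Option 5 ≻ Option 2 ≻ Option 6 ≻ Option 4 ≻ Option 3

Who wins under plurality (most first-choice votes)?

Option 3

First-place votes: Option 1 11, Option 2 9, Option 3 32, Option 4 0, Option 5 9, Option 6 11.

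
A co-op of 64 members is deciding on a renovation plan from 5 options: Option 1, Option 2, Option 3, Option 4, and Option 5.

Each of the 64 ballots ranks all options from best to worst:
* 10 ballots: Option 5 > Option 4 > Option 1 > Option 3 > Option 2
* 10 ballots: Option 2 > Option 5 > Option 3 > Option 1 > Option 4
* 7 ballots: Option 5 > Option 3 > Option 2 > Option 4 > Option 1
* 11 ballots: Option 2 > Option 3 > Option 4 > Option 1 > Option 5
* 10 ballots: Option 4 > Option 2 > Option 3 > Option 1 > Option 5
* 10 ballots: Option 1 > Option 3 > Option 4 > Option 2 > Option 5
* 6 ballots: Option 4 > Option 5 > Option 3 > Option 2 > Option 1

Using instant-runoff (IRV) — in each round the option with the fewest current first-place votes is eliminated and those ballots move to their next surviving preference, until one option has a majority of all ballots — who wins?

Round 1: Option 1 10, Option 2 21, Option 3 0, Option 4 16, Option 5 17. Option 3 eliminated.
Round 2: Option 1 10, Option 2 21, Option 4 16, Option 5 17. Option 1 eliminated.
Round 3: Option 2 21, Option 4 26, Option 5 17. Option 5 eliminated.
Round 4: Option 2 28, Option 4 36. Option 4 has a majority (≥33).

Option 4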